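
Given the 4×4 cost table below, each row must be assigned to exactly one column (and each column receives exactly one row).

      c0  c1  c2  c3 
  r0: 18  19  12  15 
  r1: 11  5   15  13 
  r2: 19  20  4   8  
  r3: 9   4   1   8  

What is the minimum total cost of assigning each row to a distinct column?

Minimum assignment cost: 32

optimal assignment: row0→col0 (cost 18), row1→col1 (cost 5), row2→col3 (cost 8), row3→col2 (cost 1)
total = 18 + 5 + 8 + 1 = 32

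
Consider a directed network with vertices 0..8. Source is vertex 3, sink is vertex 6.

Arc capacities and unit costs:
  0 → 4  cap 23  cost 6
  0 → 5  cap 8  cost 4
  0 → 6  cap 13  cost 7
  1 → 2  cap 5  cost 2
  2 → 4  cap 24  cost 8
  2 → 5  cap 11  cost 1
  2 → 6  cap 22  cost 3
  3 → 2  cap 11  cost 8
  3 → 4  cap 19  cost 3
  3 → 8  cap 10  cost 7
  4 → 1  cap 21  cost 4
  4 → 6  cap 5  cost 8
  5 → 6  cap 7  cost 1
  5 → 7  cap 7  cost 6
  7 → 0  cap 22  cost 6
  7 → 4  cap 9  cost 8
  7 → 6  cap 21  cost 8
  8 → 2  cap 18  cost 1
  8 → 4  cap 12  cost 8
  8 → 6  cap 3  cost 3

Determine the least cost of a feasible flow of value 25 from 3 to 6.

Minimum cost for 25 units: 265

shortest-cost path #1: 3→8→6 push 3 @ unit cost 10 (adds 30)
shortest-cost path #2: 3→2→5→6 push 7 @ unit cost 10 (adds 70)
shortest-cost path #3: 3→4→6 push 5 @ unit cost 11 (adds 55)
shortest-cost path #4: 3→2→6 push 4 @ unit cost 11 (adds 44)
shortest-cost path #5: 3→8→2→6 push 6 @ unit cost 11 (adds 66)
total cost = 265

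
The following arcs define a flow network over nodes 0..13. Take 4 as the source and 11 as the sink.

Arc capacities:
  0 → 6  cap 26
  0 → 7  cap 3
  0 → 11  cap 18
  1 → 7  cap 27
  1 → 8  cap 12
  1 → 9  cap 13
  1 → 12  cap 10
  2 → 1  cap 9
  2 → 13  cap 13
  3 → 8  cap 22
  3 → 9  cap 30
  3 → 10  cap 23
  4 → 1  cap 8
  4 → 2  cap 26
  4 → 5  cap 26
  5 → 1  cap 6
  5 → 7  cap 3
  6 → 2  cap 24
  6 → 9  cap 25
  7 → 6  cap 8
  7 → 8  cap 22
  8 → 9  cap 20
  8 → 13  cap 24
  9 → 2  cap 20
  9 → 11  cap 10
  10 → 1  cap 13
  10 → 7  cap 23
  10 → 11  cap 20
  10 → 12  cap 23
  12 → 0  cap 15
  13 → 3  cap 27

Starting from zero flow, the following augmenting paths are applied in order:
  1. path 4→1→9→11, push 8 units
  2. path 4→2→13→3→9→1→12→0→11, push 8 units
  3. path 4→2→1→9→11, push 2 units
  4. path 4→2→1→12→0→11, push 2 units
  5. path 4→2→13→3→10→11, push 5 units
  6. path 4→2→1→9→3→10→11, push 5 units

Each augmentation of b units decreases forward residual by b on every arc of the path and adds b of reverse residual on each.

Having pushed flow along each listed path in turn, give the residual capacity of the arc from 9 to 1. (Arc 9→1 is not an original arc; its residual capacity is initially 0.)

Residual capacity of (9,1): 7

after path 1 (4→1→9→11, push 8): res(9,1)=8
after path 2 (4→2→13→3→9→1→12→0→11, push 8): res(9,1)=0
after path 3 (4→2→1→9→11, push 2): res(9,1)=2
after path 4 (4→2→1→12→0→11, push 2): res(9,1)=2
after path 5 (4→2→13→3→10→11, push 5): res(9,1)=2
after path 6 (4→2→1→9→3→10→11, push 5): res(9,1)=7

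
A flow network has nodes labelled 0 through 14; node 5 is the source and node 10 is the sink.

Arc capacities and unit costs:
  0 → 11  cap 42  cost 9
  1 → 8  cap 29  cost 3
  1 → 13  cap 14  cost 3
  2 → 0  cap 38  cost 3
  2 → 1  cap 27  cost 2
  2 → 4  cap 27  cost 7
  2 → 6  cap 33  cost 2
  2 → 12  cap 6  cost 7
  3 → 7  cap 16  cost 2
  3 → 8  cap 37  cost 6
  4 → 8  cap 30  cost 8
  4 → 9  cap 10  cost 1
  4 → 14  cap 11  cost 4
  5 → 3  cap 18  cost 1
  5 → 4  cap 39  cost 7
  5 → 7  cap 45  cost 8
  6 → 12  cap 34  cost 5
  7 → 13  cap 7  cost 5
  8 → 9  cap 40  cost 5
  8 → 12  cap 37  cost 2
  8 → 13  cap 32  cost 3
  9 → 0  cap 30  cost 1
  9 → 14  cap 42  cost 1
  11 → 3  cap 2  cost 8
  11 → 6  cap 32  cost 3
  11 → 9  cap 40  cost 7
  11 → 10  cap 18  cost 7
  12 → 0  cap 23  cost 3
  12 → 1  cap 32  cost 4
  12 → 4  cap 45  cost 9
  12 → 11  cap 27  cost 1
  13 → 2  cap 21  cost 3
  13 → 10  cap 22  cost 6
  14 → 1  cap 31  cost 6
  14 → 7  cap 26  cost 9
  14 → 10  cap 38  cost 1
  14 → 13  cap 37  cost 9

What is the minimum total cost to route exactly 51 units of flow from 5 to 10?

Minimum cost for 51 units: 739

shortest-cost path #1: 5→4→9→14→10 push 10 @ unit cost 10 (adds 100)
shortest-cost path #2: 5→4→14→10 push 11 @ unit cost 12 (adds 132)
shortest-cost path #3: 5→3→7→13→10 push 7 @ unit cost 14 (adds 98)
shortest-cost path #4: 5→3→8→9→14→10 push 11 @ unit cost 14 (adds 154)
shortest-cost path #5: 5→7→3→8→9→14→10 push 6 @ unit cost 19 (adds 114)
shortest-cost path #6: 5→7→3→8→13→10 push 1 @ unit cost 21 (adds 21)
shortest-cost path #7: 5→4→8→13→10 push 5 @ unit cost 24 (adds 120)
total cost = 739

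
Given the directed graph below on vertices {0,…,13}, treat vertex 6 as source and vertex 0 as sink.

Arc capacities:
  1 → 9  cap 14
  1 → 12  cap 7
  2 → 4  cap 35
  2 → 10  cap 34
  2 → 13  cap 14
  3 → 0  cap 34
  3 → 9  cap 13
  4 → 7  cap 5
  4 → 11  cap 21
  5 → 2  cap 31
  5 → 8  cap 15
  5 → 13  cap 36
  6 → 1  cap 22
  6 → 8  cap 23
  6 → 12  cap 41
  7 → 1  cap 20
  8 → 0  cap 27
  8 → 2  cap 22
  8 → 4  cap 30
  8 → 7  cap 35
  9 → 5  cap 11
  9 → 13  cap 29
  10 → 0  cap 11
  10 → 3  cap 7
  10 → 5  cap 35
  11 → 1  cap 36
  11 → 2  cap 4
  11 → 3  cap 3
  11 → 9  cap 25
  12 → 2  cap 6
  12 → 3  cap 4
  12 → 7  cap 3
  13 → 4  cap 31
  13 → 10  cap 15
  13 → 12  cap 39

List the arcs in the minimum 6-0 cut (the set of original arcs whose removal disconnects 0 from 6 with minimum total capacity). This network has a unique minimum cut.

augment #1: 6→8→0 push 23
augment #2: 6→12→3→0 push 4
augment #3: 6→12→2→10→0 push 6
augment #4: 6→1→9→5→8→0 push 4
augment #5: 6→1→9→13→10→0 push 5
augment #6: 6→1→9→13→10→3→0 push 5
max flow = 47; residual-reachable set from 6 gives S-side
cut edges (S→T): {(1,9), (6,8), (12,2), (12,3)} total cap 47

Min-cut arcs: {(1,9), (6,8), (12,2), (12,3)} (total capacity 47)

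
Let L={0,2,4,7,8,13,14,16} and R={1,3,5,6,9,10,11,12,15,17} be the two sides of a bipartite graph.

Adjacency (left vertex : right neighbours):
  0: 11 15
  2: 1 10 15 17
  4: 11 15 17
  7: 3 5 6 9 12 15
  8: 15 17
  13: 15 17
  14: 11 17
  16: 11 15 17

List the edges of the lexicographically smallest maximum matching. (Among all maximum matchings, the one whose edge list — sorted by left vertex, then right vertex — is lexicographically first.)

|M| = 5 (so the lex-smallest maximum matching has 5 edges)
process left vertices in ascending order; for each, take the smallest-labelled available neighbour that still permits 5 edges overall, or leave it unmatched if none does
lex-smallest matching: {0-11, 2-1, 4-15, 7-3, 8-17}

Lex-smallest maximum matching: {(0,11), (2,1), (4,15), (7,3), (8,17)}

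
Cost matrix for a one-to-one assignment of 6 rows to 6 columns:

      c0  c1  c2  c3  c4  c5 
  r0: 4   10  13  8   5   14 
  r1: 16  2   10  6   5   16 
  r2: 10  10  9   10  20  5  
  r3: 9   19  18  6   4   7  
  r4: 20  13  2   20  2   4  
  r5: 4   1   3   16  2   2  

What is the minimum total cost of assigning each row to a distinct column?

optimal assignment: row0→col0 (cost 4), row1→col1 (cost 2), row2→col5 (cost 5), row3→col3 (cost 6), row4→col2 (cost 2), row5→col4 (cost 2)
total = 4 + 2 + 5 + 6 + 2 + 2 = 21

Minimum assignment cost: 21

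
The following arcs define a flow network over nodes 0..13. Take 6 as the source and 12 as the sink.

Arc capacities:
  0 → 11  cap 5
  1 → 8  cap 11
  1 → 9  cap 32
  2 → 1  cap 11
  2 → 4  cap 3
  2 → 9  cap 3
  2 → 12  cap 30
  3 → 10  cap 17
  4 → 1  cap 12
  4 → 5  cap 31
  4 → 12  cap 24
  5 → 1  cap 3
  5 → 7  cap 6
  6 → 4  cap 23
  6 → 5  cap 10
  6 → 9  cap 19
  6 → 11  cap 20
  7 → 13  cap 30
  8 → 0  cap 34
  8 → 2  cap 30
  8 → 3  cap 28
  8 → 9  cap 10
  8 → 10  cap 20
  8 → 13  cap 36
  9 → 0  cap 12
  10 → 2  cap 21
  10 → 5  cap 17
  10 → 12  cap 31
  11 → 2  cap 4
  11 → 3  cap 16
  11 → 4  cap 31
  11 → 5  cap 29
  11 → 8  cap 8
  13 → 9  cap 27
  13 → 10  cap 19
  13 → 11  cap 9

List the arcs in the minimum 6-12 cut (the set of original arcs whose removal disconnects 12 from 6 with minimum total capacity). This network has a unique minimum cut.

Min-cut arcs: {(0,11), (5,1), (5,7), (6,4), (6,11)} (total capacity 57)

augment #1: 6→4→12 push 23
augment #2: 6→11→2→12 push 4
augment #3: 6→11→4→12 push 1
augment #4: 6→11→3→10→12 push 15
augment #5: 6→5→1→8→2→12 push 3
augment #6: 6→5→7→13→10→12 push 6
augment #7: 6→9→0→11→3→10→12 push 1
augment #8: 6→9→0→11→8→2→12 push 4
max flow = 57; residual-reachable set from 6 gives S-side
cut edges (S→T): {(0,11), (5,1), (5,7), (6,4), (6,11)} total cap 57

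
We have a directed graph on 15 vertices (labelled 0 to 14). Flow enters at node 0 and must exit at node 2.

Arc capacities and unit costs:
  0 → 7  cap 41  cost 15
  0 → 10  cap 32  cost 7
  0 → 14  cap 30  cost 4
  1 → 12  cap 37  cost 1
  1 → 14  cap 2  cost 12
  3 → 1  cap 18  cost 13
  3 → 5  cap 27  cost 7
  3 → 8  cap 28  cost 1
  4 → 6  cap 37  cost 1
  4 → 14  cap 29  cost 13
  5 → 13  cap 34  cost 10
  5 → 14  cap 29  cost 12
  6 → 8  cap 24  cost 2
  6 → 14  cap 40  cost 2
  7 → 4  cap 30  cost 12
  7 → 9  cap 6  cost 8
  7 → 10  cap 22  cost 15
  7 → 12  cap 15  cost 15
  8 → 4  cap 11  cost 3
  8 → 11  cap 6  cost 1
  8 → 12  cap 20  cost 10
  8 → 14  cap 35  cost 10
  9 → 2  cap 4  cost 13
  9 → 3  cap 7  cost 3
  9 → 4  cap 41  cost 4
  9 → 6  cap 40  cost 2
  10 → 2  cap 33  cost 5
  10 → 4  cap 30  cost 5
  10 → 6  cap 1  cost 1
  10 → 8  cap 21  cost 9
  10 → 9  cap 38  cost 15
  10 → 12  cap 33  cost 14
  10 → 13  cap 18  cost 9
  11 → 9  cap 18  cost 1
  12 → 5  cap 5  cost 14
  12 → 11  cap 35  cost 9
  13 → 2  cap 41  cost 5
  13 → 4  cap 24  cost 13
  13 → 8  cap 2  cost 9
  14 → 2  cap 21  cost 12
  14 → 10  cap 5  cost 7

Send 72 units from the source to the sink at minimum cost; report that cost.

shortest-cost path #1: 0→10→2 push 32 @ unit cost 12 (adds 384)
shortest-cost path #2: 0→14→2 push 21 @ unit cost 16 (adds 336)
shortest-cost path #3: 0→14→10→2 push 1 @ unit cost 16 (adds 16)
shortest-cost path #4: 0→14→10→13→2 push 4 @ unit cost 25 (adds 100)
shortest-cost path #5: 0→7→9→2 push 4 @ unit cost 36 (adds 144)
shortest-cost path #6: 0→7→10→13→2 push 10 @ unit cost 44 (adds 440)
total cost = 1420

Minimum cost for 72 units: 1420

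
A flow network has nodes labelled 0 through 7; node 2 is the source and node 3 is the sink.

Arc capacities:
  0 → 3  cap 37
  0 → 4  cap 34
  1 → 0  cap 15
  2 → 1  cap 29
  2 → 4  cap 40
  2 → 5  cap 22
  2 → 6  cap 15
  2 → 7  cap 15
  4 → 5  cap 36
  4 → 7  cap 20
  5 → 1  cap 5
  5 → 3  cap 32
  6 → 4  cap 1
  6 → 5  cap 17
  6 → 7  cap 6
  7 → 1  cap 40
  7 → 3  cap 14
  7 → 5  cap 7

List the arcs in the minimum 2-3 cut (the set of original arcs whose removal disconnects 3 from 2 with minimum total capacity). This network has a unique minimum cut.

augment #1: 2→5→3 push 22
augment #2: 2→7→3 push 14
augment #3: 2→1→0→3 push 15
augment #4: 2→4→5→3 push 10
max flow = 61; residual-reachable set from 2 gives S-side
cut edges (S→T): {(1,0), (5,3), (7,3)} total cap 61

Min-cut arcs: {(1,0), (5,3), (7,3)} (total capacity 61)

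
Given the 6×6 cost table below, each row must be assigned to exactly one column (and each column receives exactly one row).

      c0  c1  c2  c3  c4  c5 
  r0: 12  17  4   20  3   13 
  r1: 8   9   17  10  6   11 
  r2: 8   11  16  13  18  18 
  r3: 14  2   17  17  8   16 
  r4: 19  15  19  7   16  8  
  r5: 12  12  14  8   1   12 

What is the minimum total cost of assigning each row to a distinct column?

one of 2 optimal assignments: row0→col2 (cost 4), row1→col3 (cost 10), row2→col0 (cost 8), row3→col1 (cost 2), row4→col5 (cost 8), row5→col4 (cost 1)
total = 4 + 10 + 8 + 2 + 8 + 1 = 33

Minimum assignment cost: 33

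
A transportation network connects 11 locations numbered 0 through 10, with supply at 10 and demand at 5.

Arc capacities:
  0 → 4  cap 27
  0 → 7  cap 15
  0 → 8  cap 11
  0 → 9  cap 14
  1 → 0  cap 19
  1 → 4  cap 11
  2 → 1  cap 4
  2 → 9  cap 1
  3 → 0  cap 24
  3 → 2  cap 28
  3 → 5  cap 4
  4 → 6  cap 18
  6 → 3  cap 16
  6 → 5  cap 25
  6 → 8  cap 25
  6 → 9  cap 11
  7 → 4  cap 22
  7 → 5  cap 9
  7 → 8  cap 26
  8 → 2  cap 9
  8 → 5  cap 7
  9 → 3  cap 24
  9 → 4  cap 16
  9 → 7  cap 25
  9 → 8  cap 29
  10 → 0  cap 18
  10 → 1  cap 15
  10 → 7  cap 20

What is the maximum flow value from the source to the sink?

augment #1: 10→7→5 bottleneck 9, total now 9
augment #2: 10→0→8→5 bottleneck 7, total now 16
augment #3: 10→0→4→6→5 bottleneck 11, total now 27
augment #4: 10→1→4→6→5 bottleneck 7, total now 34
augment #5: 10→1→0→9→3→5 bottleneck 4, total now 38

Maximum flow value: 38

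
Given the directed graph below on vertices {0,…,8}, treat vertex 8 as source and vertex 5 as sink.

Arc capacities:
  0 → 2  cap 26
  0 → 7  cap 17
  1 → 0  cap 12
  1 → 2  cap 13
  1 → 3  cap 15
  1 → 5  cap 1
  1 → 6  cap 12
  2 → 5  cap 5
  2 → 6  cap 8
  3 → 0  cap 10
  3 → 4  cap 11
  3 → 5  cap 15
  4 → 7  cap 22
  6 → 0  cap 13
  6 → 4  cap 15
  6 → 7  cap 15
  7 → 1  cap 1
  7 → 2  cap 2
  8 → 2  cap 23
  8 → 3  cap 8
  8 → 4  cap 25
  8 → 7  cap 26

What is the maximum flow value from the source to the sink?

augment #1: 8→2→5 bottleneck 5, total now 5
augment #2: 8→3→5 bottleneck 8, total now 13
augment #3: 8→7→1→5 bottleneck 1, total now 14

Maximum flow value: 14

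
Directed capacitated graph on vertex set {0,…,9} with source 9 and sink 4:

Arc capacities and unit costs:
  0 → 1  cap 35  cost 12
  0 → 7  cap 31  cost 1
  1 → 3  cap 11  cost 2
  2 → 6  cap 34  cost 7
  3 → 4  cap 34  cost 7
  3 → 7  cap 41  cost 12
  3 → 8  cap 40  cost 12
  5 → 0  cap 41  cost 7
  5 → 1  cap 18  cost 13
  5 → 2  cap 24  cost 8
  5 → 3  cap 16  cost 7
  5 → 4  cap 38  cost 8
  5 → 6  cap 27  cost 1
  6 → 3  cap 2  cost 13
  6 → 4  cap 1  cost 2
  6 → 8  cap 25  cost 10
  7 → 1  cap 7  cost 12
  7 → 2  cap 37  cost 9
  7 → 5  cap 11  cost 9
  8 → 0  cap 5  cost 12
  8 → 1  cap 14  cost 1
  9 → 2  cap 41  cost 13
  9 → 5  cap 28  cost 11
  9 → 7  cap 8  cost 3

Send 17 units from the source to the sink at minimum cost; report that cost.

shortest-cost path #1: 9→5→6→4 push 1 @ unit cost 14 (adds 14)
shortest-cost path #2: 9→5→4 push 16 @ unit cost 19 (adds 304)
total cost = 318

Minimum cost for 17 units: 318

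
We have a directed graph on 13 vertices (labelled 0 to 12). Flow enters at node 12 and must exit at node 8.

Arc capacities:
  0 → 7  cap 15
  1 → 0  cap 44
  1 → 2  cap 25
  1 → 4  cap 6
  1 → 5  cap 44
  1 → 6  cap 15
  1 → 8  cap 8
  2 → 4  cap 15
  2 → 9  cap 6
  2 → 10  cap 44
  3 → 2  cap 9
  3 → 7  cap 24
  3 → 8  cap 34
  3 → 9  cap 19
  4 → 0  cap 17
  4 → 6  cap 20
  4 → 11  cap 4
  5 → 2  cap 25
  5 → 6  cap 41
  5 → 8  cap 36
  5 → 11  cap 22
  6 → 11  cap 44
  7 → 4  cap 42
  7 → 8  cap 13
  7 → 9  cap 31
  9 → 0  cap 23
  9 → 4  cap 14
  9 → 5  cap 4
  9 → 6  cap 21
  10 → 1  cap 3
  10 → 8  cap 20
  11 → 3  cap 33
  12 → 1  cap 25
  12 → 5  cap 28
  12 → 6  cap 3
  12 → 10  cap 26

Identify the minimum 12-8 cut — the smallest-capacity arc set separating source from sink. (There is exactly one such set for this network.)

Min-cut arcs: {(10,1), (10,8), (12,1), (12,5), (12,6)} (total capacity 79)

augment #1: 12→1→8 push 8
augment #2: 12→5→8 push 28
augment #3: 12→10→8 push 20
augment #4: 12→1→5→8 push 8
augment #5: 12→1→0→7→8 push 9
augment #6: 12→6→11→3→8 push 3
augment #7: 12→10→1→0→7→8 push 3
max flow = 79; residual-reachable set from 12 gives S-side
cut edges (S→T): {(10,1), (10,8), (12,1), (12,5), (12,6)} total cap 79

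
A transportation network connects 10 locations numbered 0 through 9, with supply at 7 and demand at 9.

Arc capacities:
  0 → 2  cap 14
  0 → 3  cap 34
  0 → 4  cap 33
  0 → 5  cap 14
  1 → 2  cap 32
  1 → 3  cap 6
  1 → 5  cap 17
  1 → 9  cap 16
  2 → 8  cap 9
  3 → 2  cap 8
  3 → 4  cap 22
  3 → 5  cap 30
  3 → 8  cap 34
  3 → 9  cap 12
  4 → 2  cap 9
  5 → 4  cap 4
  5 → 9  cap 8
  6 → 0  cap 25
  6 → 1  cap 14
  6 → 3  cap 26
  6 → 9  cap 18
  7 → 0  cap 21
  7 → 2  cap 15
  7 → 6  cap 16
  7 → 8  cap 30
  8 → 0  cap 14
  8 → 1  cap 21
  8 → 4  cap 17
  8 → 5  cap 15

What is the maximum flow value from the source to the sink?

augment #1: 7→6→9 bottleneck 16, total now 16
augment #2: 7→0→3→9 bottleneck 12, total now 28
augment #3: 7→0→5→9 bottleneck 8, total now 36
augment #4: 7→8→1→9 bottleneck 16, total now 52

Maximum flow value: 52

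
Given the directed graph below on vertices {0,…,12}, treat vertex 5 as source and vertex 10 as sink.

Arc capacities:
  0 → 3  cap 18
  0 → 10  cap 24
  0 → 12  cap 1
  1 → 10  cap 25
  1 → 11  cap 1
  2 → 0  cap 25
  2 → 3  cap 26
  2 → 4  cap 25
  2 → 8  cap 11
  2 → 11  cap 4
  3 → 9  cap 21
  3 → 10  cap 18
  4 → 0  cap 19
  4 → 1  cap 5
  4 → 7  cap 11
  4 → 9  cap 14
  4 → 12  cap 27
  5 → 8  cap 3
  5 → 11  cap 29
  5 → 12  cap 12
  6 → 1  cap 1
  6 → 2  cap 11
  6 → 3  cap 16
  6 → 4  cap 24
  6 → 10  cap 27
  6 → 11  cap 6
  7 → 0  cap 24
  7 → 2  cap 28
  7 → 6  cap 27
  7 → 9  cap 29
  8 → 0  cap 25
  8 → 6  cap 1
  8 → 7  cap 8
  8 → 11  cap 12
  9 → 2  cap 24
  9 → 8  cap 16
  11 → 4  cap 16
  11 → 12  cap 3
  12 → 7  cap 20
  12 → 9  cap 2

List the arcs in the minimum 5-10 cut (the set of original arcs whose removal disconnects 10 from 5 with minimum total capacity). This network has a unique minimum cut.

Min-cut arcs: {(5,8), (5,12), (11,4), (11,12)} (total capacity 34)

augment #1: 5→8→0→10 push 3
augment #2: 5→11→4→0→10 push 16
augment #3: 5→12→7→0→10 push 5
augment #4: 5→12→7→6→10 push 7
augment #5: 5→11→12→7→6→10 push 3
max flow = 34; residual-reachable set from 5 gives S-side
cut edges (S→T): {(5,8), (5,12), (11,4), (11,12)} total cap 34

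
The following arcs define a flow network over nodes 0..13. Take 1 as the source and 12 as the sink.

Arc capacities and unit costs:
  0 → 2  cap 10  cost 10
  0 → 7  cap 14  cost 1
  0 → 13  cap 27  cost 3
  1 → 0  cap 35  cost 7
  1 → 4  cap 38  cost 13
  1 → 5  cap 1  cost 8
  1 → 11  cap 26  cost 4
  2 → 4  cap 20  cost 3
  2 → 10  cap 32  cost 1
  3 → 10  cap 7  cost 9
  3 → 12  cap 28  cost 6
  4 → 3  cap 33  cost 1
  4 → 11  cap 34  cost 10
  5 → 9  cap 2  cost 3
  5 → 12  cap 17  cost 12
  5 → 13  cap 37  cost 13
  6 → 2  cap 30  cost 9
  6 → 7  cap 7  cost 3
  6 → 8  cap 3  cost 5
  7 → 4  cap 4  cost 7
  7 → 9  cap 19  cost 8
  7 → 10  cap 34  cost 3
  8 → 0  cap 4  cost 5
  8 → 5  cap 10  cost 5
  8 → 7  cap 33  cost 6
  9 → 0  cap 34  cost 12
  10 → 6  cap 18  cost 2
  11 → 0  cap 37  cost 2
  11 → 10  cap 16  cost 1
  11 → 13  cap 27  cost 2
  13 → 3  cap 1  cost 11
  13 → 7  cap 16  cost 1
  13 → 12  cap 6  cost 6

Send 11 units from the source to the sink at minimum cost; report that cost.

Minimum cost for 11 units: 172

shortest-cost path #1: 1→11→13→12 push 6 @ unit cost 12 (adds 72)
shortest-cost path #2: 1→5→12 push 1 @ unit cost 20 (adds 20)
shortest-cost path #3: 1→4→3→12 push 4 @ unit cost 20 (adds 80)
total cost = 172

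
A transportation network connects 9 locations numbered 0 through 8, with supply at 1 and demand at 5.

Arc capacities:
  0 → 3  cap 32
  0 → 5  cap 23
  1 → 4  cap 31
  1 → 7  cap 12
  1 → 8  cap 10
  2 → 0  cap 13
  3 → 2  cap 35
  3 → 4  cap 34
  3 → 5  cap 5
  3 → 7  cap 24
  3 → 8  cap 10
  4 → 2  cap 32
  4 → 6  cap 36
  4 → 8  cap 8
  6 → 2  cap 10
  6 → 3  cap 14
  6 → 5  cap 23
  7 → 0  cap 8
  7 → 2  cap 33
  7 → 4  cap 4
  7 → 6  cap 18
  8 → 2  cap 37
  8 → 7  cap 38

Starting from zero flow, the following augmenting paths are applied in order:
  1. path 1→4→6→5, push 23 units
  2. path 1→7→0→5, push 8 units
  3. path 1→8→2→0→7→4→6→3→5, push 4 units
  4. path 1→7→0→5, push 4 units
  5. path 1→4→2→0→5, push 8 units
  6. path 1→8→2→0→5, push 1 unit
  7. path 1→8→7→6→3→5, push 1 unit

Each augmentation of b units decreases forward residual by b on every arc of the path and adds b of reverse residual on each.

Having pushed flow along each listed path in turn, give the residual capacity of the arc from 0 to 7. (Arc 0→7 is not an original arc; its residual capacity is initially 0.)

after path 1 (1→4→6→5, push 23): res(0,7)=0
after path 2 (1→7→0→5, push 8): res(0,7)=8
after path 3 (1→8→2→0→7→4→6→3→5, push 4): res(0,7)=4
after path 4 (1→7→0→5, push 4): res(0,7)=8
after path 5 (1→4→2→0→5, push 8): res(0,7)=8
after path 6 (1→8→2→0→5, push 1): res(0,7)=8
after path 7 (1→8→7→6→3→5, push 1): res(0,7)=8

Residual capacity of (0,7): 8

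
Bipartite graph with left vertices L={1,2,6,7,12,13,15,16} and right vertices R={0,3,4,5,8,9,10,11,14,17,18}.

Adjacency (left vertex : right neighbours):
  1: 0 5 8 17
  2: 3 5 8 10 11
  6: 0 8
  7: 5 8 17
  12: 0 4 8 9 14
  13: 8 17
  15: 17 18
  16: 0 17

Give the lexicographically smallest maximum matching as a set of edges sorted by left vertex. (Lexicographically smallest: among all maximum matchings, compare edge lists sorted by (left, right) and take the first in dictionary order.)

|M| = 7 (so the lex-smallest maximum matching has 7 edges)
process left vertices in ascending order; for each, take the smallest-labelled available neighbour that still permits 7 edges overall, or leave it unmatched if none does
lex-smallest matching: {1-0, 2-3, 6-8, 7-5, 12-4, 13-17, 15-18}

Lex-smallest maximum matching: {(1,0), (2,3), (6,8), (7,5), (12,4), (13,17), (15,18)}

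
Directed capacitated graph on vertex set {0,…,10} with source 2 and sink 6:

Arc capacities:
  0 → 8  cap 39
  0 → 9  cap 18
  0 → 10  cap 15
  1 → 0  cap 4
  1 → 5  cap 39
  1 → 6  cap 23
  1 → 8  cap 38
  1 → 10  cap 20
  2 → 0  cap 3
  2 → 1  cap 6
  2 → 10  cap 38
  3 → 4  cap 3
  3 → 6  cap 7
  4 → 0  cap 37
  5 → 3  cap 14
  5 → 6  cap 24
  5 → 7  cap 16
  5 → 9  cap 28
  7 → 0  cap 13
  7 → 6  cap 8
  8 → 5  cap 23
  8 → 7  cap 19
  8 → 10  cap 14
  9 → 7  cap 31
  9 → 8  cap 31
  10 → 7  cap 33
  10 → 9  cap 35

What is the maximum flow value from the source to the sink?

Maximum flow value: 37

augment #1: 2→1→6 bottleneck 6, total now 6
augment #2: 2→10→7→6 bottleneck 8, total now 14
augment #3: 2→0→8→5→6 bottleneck 3, total now 17
augment #4: 2→10→9→8→5→6 bottleneck 20, total now 37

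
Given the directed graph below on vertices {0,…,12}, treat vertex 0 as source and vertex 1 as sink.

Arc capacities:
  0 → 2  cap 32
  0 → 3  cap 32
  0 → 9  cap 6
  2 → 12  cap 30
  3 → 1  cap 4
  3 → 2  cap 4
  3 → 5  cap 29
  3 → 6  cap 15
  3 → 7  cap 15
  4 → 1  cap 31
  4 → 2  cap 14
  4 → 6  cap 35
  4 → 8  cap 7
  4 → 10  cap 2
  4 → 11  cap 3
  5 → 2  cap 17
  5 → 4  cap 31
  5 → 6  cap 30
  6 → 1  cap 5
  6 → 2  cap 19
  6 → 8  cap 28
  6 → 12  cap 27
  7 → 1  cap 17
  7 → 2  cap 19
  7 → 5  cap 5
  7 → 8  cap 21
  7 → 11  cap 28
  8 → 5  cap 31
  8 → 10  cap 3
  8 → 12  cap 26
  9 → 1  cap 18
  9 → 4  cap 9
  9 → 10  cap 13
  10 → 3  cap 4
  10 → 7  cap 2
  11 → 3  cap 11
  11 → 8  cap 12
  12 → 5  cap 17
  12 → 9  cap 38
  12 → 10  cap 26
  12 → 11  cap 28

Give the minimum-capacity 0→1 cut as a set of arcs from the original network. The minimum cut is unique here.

augment #1: 0→3→1 push 4
augment #2: 0→9→1 push 6
augment #3: 0→3→6→1 push 5
augment #4: 0→3→7→1 push 15
augment #5: 0→2→12→9→1 push 12
augment #6: 0→3→5→4→1 push 8
augment #7: 0→2→12→5→4→1 push 17
augment #8: 0→2→12→9→4→1 push 1
max flow = 68; residual-reachable set from 0 gives S-side
cut edges (S→T): {(0,3), (0,9), (2,12)} total cap 68

Min-cut arcs: {(0,3), (0,9), (2,12)} (total capacity 68)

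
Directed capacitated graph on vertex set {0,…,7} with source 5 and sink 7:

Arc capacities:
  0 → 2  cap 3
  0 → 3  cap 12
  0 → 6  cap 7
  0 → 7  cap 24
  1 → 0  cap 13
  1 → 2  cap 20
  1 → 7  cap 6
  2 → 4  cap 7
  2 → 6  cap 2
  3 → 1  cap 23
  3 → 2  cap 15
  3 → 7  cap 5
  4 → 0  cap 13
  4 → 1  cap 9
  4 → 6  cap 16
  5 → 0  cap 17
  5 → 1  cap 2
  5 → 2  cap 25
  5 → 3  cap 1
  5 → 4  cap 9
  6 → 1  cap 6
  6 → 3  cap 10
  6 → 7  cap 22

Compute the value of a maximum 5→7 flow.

augment #1: 5→0→7 bottleneck 17, total now 17
augment #2: 5→1→7 bottleneck 2, total now 19
augment #3: 5→3→7 bottleneck 1, total now 20
augment #4: 5→2→6→7 bottleneck 2, total now 22
augment #5: 5→4→0→7 bottleneck 7, total now 29
augment #6: 5→4→1→7 bottleneck 2, total now 31
augment #7: 5→2→4→1→7 bottleneck 2, total now 33
augment #8: 5→2→4→6→7 bottleneck 5, total now 38

Maximum flow value: 38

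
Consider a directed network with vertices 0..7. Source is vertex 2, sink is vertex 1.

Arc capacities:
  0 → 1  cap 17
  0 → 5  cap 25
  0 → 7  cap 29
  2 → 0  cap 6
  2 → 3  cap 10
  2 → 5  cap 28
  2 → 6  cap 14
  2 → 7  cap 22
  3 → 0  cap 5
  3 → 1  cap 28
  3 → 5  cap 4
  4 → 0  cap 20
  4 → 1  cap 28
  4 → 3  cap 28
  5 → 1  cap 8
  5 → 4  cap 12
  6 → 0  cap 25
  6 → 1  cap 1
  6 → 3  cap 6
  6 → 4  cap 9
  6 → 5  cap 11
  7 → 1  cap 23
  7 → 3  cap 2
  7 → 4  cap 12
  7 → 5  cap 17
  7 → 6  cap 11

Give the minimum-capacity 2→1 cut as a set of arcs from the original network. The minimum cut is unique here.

augment #1: 2→0→1 push 6
augment #2: 2→3→1 push 10
augment #3: 2→5→1 push 8
augment #4: 2→6→1 push 1
augment #5: 2→7→1 push 22
augment #6: 2→5→4→1 push 12
augment #7: 2→6→0→1 push 11
augment #8: 2→6→3→1 push 2
max flow = 72; residual-reachable set from 2 gives S-side
cut edges (S→T): {(2,0), (2,3), (2,6), (2,7), (5,1), (5,4)} total cap 72

Min-cut arcs: {(2,0), (2,3), (2,6), (2,7), (5,1), (5,4)} (total capacity 72)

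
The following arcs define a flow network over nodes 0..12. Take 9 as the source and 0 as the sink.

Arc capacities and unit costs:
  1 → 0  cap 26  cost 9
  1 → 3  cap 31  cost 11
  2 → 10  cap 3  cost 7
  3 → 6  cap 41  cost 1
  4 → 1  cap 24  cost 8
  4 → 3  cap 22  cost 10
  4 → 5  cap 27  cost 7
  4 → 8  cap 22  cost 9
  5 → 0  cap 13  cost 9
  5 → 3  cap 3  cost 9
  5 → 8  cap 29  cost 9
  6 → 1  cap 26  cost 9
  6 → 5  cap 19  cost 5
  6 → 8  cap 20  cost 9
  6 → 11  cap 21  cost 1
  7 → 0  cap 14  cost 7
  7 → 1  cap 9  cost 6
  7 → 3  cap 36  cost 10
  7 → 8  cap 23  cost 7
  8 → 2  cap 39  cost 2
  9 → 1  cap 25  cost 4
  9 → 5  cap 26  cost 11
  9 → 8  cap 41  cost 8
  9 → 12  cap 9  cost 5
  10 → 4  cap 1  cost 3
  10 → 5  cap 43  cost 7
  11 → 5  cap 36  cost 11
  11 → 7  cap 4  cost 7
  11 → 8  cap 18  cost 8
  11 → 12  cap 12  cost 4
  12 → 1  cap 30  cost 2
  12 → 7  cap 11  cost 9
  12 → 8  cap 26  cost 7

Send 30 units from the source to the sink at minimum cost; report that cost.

Minimum cost for 30 units: 421

shortest-cost path #1: 9→1→0 push 25 @ unit cost 13 (adds 325)
shortest-cost path #2: 9→12→1→0 push 1 @ unit cost 16 (adds 16)
shortest-cost path #3: 9→5→0 push 4 @ unit cost 20 (adds 80)
total cost = 421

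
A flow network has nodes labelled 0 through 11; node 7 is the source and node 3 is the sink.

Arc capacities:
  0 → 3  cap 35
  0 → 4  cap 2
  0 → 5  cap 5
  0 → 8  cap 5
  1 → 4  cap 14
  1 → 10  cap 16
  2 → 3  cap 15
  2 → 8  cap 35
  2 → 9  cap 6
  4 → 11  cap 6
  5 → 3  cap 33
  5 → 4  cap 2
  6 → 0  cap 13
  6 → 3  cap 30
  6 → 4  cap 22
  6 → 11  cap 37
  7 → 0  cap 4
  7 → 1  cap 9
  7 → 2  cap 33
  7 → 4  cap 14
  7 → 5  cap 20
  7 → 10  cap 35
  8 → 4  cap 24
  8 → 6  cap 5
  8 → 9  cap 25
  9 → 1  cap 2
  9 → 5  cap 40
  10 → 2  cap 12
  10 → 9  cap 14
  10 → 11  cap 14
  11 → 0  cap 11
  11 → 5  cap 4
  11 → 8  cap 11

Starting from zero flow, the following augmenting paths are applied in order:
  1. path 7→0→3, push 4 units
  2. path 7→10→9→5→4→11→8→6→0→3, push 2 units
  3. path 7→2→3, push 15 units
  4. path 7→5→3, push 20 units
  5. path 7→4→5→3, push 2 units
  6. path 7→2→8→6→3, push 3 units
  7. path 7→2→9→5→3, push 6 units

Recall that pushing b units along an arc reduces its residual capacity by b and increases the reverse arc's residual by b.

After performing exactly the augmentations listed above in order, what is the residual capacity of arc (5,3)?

after path 1 (7→0→3, push 4): res(5,3)=33
after path 2 (7→10→9→5→4→11→8→6→0→3, push 2): res(5,3)=33
after path 3 (7→2→3, push 15): res(5,3)=33
after path 4 (7→5→3, push 20): res(5,3)=13
after path 5 (7→4→5→3, push 2): res(5,3)=11
after path 6 (7→2→8→6→3, push 3): res(5,3)=11
after path 7 (7→2→9→5→3, push 6): res(5,3)=5

Residual capacity of (5,3): 5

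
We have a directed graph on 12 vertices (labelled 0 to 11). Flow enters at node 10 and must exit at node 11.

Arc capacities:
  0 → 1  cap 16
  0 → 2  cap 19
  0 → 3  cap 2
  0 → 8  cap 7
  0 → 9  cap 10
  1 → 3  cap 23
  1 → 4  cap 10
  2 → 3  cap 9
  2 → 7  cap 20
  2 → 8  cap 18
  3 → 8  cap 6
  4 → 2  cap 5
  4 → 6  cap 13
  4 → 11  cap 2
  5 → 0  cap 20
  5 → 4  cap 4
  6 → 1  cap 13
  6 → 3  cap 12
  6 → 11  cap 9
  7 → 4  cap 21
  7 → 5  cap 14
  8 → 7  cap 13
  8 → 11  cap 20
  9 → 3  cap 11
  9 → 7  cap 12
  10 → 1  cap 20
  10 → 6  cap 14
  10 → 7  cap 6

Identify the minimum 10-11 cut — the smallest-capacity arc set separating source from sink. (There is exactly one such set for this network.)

Min-cut arcs: {(3,8), (4,2), (4,11), (6,11), (10,7)} (total capacity 28)

augment #1: 10→6→11 push 9
augment #2: 10→1→4→11 push 2
augment #3: 10→1→3→8→11 push 6
augment #4: 10→1→4→2→8→11 push 5
augment #5: 10→7→5→0→8→11 push 6
max flow = 28; residual-reachable set from 10 gives S-side
cut edges (S→T): {(3,8), (4,2), (4,11), (6,11), (10,7)} total cap 28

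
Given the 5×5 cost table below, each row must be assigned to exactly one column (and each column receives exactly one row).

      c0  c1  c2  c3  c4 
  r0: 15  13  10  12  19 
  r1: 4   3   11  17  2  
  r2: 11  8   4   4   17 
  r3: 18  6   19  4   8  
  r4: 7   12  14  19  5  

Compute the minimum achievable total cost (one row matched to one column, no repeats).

one of 2 optimal assignments: row0→col2 (cost 10), row1→col0 (cost 4), row2→col3 (cost 4), row3→col1 (cost 6), row4→col4 (cost 5)
total = 10 + 4 + 4 + 6 + 5 = 29

Minimum assignment cost: 29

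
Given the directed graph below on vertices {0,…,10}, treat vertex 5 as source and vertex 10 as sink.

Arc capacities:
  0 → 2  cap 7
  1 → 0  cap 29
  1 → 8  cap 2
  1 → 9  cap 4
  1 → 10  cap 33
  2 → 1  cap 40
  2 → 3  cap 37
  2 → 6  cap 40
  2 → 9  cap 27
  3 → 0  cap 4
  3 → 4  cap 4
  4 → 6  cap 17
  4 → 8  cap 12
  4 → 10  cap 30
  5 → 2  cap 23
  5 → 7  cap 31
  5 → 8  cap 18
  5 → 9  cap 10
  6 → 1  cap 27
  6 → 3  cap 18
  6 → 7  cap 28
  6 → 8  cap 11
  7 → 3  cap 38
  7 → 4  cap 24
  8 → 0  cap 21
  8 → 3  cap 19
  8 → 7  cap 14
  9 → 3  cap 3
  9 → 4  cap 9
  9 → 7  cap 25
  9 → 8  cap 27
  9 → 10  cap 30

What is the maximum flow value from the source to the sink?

Maximum flow value: 68

augment #1: 5→9→10 bottleneck 10, total now 10
augment #2: 5→2→1→10 bottleneck 23, total now 33
augment #3: 5→7→4→10 bottleneck 24, total now 57
augment #4: 5→7→3→4→10 bottleneck 4, total now 61
augment #5: 5→8→0→2→1→10 bottleneck 7, total now 68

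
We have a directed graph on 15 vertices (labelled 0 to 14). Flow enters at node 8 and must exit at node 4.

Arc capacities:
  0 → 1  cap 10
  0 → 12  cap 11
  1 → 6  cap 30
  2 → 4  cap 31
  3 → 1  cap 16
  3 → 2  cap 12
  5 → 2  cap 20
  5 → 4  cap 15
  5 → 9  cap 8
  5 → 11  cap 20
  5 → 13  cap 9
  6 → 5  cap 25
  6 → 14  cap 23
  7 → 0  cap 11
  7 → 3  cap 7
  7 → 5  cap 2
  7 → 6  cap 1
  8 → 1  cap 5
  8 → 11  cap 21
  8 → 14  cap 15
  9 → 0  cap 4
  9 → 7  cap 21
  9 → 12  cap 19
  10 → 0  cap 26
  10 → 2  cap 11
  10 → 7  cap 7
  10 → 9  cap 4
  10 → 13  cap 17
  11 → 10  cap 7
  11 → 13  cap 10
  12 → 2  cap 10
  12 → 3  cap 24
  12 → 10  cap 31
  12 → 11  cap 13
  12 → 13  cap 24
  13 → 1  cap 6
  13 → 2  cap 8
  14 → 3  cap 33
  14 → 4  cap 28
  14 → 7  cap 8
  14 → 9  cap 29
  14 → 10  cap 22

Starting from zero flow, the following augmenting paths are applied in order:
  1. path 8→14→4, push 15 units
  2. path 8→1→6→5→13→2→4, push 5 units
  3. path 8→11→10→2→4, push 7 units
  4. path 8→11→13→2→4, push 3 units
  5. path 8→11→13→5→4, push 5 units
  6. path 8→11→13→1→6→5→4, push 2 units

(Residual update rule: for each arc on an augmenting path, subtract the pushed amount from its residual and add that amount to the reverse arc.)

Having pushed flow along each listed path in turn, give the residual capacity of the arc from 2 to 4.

after path 1 (8→14→4, push 15): res(2,4)=31
after path 2 (8→1→6→5→13→2→4, push 5): res(2,4)=26
after path 3 (8→11→10→2→4, push 7): res(2,4)=19
after path 4 (8→11→13→2→4, push 3): res(2,4)=16
after path 5 (8→11→13→5→4, push 5): res(2,4)=16
after path 6 (8→11→13→1→6→5→4, push 2): res(2,4)=16

Residual capacity of (2,4): 16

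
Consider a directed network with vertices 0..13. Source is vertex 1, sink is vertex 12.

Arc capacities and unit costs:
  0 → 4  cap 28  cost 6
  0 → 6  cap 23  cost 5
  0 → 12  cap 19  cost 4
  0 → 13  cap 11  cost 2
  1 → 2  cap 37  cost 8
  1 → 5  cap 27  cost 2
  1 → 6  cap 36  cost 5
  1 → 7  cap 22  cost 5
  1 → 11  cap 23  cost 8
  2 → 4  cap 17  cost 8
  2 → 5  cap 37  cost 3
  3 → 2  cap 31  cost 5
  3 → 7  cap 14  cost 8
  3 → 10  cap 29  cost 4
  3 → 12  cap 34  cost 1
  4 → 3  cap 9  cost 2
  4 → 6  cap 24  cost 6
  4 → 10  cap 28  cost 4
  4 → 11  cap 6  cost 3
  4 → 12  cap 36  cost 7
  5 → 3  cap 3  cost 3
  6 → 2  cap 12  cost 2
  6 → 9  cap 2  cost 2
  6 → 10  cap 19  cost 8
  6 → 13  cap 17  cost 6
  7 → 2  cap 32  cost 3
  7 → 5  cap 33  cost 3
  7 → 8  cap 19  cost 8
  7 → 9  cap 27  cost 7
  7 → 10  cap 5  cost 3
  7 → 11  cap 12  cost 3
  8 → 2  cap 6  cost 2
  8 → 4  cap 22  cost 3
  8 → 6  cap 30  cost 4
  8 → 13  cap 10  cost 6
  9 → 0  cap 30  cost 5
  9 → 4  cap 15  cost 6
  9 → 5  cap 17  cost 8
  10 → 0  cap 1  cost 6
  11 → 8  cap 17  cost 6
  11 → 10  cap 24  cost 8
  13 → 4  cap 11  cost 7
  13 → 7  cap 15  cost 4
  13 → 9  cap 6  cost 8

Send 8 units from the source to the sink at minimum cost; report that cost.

shortest-cost path #1: 1→5→3→12 push 3 @ unit cost 6 (adds 18)
shortest-cost path #2: 1→6→9→0→12 push 2 @ unit cost 16 (adds 32)
shortest-cost path #3: 1→7→10→0→12 push 1 @ unit cost 18 (adds 18)
shortest-cost path #4: 1→6→2→4→3→12 push 2 @ unit cost 18 (adds 36)
total cost = 104

Minimum cost for 8 units: 104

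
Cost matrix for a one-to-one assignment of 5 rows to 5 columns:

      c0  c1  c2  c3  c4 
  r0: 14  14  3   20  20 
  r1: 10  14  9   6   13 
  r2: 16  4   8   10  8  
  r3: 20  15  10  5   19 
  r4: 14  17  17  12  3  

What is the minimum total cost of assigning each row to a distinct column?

optimal assignment: row0→col2 (cost 3), row1→col0 (cost 10), row2→col1 (cost 4), row3→col3 (cost 5), row4→col4 (cost 3)
total = 3 + 10 + 4 + 5 + 3 = 25

Minimum assignment cost: 25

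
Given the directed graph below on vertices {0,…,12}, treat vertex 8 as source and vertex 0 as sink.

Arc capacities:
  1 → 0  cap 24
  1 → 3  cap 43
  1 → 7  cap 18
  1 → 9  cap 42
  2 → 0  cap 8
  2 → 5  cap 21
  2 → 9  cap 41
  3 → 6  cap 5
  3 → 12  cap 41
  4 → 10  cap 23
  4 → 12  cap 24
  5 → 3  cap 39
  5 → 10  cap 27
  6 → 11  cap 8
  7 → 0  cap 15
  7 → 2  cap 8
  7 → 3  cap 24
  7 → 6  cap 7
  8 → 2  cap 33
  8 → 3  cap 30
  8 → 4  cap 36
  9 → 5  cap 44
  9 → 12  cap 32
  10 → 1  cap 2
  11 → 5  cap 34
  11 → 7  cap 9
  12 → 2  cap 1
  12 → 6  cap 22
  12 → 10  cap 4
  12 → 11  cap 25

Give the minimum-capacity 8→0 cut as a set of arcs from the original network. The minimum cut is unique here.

Min-cut arcs: {(2,0), (10,1), (11,7)} (total capacity 19)

augment #1: 8→2→0 push 8
augment #2: 8→4→10→1→0 push 2
augment #3: 8→3→6→11→7→0 push 5
augment #4: 8→3→12→11→7→0 push 4
max flow = 19; residual-reachable set from 8 gives S-side
cut edges (S→T): {(2,0), (10,1), (11,7)} total cap 19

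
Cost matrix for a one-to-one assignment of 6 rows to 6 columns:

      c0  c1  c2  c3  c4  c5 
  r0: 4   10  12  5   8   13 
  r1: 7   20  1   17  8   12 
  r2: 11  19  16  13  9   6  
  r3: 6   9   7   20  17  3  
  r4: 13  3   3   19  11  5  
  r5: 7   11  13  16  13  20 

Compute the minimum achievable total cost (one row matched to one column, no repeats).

optimal assignment: row0→col3 (cost 5), row1→col2 (cost 1), row2→col4 (cost 9), row3→col5 (cost 3), row4→col1 (cost 3), row5→col0 (cost 7)
total = 5 + 1 + 9 + 3 + 3 + 7 = 28

Minimum assignment cost: 28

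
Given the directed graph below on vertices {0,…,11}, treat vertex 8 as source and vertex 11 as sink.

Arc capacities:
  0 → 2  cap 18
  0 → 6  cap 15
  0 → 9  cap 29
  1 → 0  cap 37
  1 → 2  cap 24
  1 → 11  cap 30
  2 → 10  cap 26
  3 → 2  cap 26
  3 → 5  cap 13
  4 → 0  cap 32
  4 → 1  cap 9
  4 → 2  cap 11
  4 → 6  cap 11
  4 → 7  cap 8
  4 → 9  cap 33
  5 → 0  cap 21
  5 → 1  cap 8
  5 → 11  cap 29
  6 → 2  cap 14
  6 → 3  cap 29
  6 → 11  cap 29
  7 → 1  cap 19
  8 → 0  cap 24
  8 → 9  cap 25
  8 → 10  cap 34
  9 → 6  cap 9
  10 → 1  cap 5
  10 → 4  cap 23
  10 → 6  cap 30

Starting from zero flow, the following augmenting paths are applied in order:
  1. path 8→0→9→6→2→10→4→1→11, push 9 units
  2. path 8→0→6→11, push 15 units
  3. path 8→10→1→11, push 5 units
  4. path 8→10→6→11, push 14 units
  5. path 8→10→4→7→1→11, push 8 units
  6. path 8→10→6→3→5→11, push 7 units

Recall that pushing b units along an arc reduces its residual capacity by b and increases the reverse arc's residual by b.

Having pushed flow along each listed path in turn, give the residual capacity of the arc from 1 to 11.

after path 1 (8→0→9→6→2→10→4→1→11, push 9): res(1,11)=21
after path 2 (8→0→6→11, push 15): res(1,11)=21
after path 3 (8→10→1→11, push 5): res(1,11)=16
after path 4 (8→10→6→11, push 14): res(1,11)=16
after path 5 (8→10→4→7→1→11, push 8): res(1,11)=8
after path 6 (8→10→6→3→5→11, push 7): res(1,11)=8

Residual capacity of (1,11): 8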